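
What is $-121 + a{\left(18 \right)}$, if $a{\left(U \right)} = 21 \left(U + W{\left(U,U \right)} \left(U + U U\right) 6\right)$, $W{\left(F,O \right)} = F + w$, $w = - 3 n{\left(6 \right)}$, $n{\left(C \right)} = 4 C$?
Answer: $-2326711$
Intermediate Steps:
$w = -72$ ($w = - 3 \cdot 4 \cdot 6 = \left(-3\right) 24 = -72$)
$W{\left(F,O \right)} = -72 + F$ ($W{\left(F,O \right)} = F - 72 = -72 + F$)
$a{\left(U \right)} = 21 U + 126 \left(-72 + U\right) \left(U + U^{2}\right)$ ($a{\left(U \right)} = 21 \left(U + \left(-72 + U\right) \left(U + U U\right) 6\right) = 21 \left(U + \left(-72 + U\right) \left(U + U^{2}\right) 6\right) = 21 \left(U + 6 \left(-72 + U\right) \left(U + U^{2}\right)\right) = 21 U + 126 \left(-72 + U\right) \left(U + U^{2}\right)$)
$-121 + a{\left(18 \right)} = -121 + 21 \cdot 18 \left(-431 - 7668 + 6 \cdot 18^{2}\right) = -121 + 21 \cdot 18 \left(-431 - 7668 + 6 \cdot 324\right) = -121 + 21 \cdot 18 \left(-431 - 7668 + 1944\right) = -121 + 21 \cdot 18 \left(-6155\right) = -121 - 2326590 = -2326711$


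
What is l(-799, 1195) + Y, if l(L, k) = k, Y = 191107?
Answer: 192302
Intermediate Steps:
l(-799, 1195) + Y = 1195 + 191107 = 192302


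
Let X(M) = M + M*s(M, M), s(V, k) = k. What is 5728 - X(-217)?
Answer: -41144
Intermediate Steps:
X(M) = M + M² (X(M) = M + M*M = M + M²)
5728 - X(-217) = 5728 - (-217)*(1 - 217) = 5728 - (-217)*(-216) = 5728 - 1*46872 = 5728 - 46872 = -41144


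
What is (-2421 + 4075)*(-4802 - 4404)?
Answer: -15226724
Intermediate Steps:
(-2421 + 4075)*(-4802 - 4404) = 1654*(-9206) = -15226724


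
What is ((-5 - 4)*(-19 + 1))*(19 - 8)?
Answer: 1782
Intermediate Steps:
((-5 - 4)*(-19 + 1))*(19 - 8) = -9*(-18)*11 = 162*11 = 1782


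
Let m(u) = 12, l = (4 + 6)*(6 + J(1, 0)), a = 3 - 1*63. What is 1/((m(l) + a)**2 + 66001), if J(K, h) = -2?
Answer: 1/68305 ≈ 1.4640e-5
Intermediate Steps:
a = -60 (a = 3 - 63 = -60)
l = 40 (l = (4 + 6)*(6 - 2) = 10*4 = 40)
1/((m(l) + a)**2 + 66001) = 1/((12 - 60)**2 + 66001) = 1/((-48)**2 + 66001) = 1/(2304 + 66001) = 1/68305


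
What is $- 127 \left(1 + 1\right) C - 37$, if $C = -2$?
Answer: $471$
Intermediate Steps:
$- 127 \left(1 + 1\right) C - 37 = - 127 \left(1 + 1\right) \left(-2\right) - 37 = - 127 \cdot 2 \left(-2\right) - 37 = \left(-127\right) \left(-4\right) - 37 = 508 - 37 = 471$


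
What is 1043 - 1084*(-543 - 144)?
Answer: 745751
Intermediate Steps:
1043 - 1084*(-543 - 144) = 1043 - 1084*(-687) = 1043 + 744708 = 745751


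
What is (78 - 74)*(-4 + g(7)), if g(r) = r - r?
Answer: -16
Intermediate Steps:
g(r) = 0
(78 - 74)*(-4 + g(7)) = (78 - 74)*(-4 + 0) = 4*(-4) = -16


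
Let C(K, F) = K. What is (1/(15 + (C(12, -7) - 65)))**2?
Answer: 1/1444 ≈ 0.00069252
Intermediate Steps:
(1/(15 + (C(12, -7) - 65)))**2 = (1/(15 + (12 - 65)))**2 = (1/(15 - 53))**2 = (1/(-38))**2 = (-1/38)**2 = 1/1444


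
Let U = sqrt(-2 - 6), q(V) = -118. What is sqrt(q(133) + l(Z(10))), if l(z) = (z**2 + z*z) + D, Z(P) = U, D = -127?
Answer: 3*I*sqrt(29) ≈ 16.155*I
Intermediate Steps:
U = 2*I*sqrt(2) (U = sqrt(-8) = 2*I*sqrt(2) ≈ 2.8284*I)
Z(P) = 2*I*sqrt(2)
l(z) = -127 + 2*z**2 (l(z) = (z**2 + z*z) - 127 = (z**2 + z**2) - 127 = 2*z**2 - 127 = -127 + 2*z**2)
sqrt(q(133) + l(Z(10))) = sqrt(-118 + (-127 + 2*(2*I*sqrt(2))**2)) = sqrt(-118 + (-127 + 2*(-8))) = sqrt(-118 + (-127 - 16)) = sqrt(-118 - 143) = sqrt(-261) = 3*I*sqrt(29)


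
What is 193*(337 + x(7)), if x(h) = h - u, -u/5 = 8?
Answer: 74112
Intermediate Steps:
u = -40 (u = -5*8 = -40)
x(h) = 40 + h (x(h) = h - 1*(-40) = h + 40 = 40 + h)
193*(337 + x(7)) = 193*(337 + (40 + 7)) = 193*(337 + 47) = 193*384 = 74112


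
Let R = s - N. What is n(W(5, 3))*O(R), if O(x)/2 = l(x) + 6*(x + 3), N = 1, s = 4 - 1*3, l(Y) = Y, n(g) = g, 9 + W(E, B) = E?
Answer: -144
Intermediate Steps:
W(E, B) = -9 + E
s = 1 (s = 4 - 3 = 1)
R = 0 (R = 1 - 1*1 = 1 - 1 = 0)
O(x) = 36 + 14*x (O(x) = 2*(x + 6*(x + 3)) = 2*(x + 6*(3 + x)) = 2*(x + (18 + 6*x)) = 2*(18 + 7*x) = 36 + 14*x)
n(W(5, 3))*O(R) = (-9 + 5)*(36 + 14*0) = -4*(36 + 0) = -4*36 = -144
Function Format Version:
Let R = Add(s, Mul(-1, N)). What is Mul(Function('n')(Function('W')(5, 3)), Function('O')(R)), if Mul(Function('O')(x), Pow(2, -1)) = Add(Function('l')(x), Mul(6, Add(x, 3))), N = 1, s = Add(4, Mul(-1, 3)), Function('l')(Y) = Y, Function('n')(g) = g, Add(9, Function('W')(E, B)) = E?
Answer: -144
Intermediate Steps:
Function('W')(E, B) = Add(-9, E)
s = 1 (s = Add(4, -3) = 1)
R = 0 (R = Add(1, Mul(-1, 1)) = Add(1, -1) = 0)
Function('O')(x) = Add(36, Mul(14, x)) (Function('O')(x) = Mul(2, Add(x, Mul(6, Add(x, 3)))) = Mul(2, Add(x, Mul(6, Add(3, x)))) = Mul(2, Add(x, Add(18, Mul(6, x)))) = Mul(2, Add(18, Mul(7, x))) = Add(36, Mul(14, x)))
Mul(Function('n')(Function('W')(5, 3)), Function('O')(R)) = Mul(Add(-9, 5), Add(36, Mul(14, 0))) = Mul(-4, Add(36, 0)) = Mul(-4, 36) = -144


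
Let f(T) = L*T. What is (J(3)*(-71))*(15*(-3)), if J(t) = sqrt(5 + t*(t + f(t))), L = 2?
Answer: 12780*sqrt(2) ≈ 18074.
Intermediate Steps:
f(T) = 2*T
J(t) = sqrt(5 + 3*t**2) (J(t) = sqrt(5 + t*(t + 2*t)) = sqrt(5 + t*(3*t)) = sqrt(5 + 3*t**2))
(J(3)*(-71))*(15*(-3)) = (sqrt(5 + 3*3**2)*(-71))*(15*(-3)) = (sqrt(5 + 3*9)*(-71))*(-45) = (sqrt(5 + 27)*(-71))*(-45) = (sqrt(32)*(-71))*(-45) = ((4*sqrt(2))*(-71))*(-45) = -284*sqrt(2)*(-45) = 12780*sqrt(2)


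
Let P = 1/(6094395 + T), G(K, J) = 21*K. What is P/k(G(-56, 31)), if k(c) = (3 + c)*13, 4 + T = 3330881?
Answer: -1/143725972728 ≈ -6.9577e-12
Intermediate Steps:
T = 3330877 (T = -4 + 3330881 = 3330877)
k(c) = 39 + 13*c
P = 1/9425272 (P = 1/(6094395 + 3330877) = 1/9425272 ≈ 1.0610e-7)
P/k(G(-56, 31)) = 1/(9425272*(39 + 13*(21*(-56)))) = 1/(9425272*(39 + 13*(-1176))) = 1/(9425272*(39 - 15288)) = (1/9425272)/(-15249) = (1/9425272)*(-1/15249) = -1/143725972728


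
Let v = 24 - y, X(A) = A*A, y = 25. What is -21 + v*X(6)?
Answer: -57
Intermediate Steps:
X(A) = A²
v = -1 (v = 24 - 1*25 = 24 - 25 = -1)
-21 + v*X(6) = -21 - 1*6² = -21 - 1*36 = -21 - 36 = -57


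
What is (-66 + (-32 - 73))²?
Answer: 29241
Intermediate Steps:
(-66 + (-32 - 73))² = (-66 - 105)² = (-171)² = 29241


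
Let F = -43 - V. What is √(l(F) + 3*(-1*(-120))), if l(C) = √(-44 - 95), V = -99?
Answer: √(360 + I*√139) ≈ 18.976 + 0.3106*I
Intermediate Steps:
F = 56 (F = -43 - 1*(-99) = -43 + 99 = 56)
l(C) = I*√139 (l(C) = √(-139) = I*√139)
√(l(F) + 3*(-1*(-120))) = √(I*√139 + 3*(-1*(-120))) = √(I*√139 + 3*120) = √(I*√139 + 360) = √(360 + I*√139)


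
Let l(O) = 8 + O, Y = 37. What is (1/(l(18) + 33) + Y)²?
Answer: 4769856/3481 ≈ 1370.3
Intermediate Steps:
(1/(l(18) + 33) + Y)² = (1/((8 + 18) + 33) + 37)² = (1/(26 + 33) + 37)² = (1/59 + 37)² = (2184/59)² = 4769856/3481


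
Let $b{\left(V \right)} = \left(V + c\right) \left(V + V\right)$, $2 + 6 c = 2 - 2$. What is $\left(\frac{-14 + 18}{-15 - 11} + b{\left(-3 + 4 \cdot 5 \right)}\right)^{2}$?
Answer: $\frac{488144836}{1521} \approx 3.2094 \cdot 10^{5}$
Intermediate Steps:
$c = - \frac{1}{3}$ ($c = - \frac{1}{3} + \frac{2 - 2}{6} = - \frac{1}{3} + \frac{1}{6} \cdot 0 = - \frac{1}{3} + 0 = - \frac{1}{3} \approx -0.33333$)
$b{\left(V \right)} = 2 V \left(- \frac{1}{3} + V\right)$ ($b{\left(V \right)} = \left(V - \frac{1}{3}\right) \left(V + V\right) = \left(- \frac{1}{3} + V\right) 2 V = 2 V \left(- \frac{1}{3} + V\right)$)
$\left(\frac{-14 + 18}{-15 - 11} + b{\left(-3 + 4 \cdot 5 \right)}\right)^{2} = \left(\frac{-14 + 18}{-15 - 11} + \frac{2 \left(-3 + 4 \cdot 5\right) \left(-1 + 3 \left(-3 + 4 \cdot 5\right)\right)}{3}\right)^{2} = \left(\frac{4}{-26} + \frac{2 \left(-3 + 20\right) \left(-1 + 3 \left(-3 + 20\right)\right)}{3}\right)^{2} = \left(4 \left(- \frac{1}{26}\right) + \frac{2}{3} \cdot 17 \left(-1 + 3 \cdot 17\right)\right)^{2} = \left(- \frac{2}{13} + \frac{2}{3} \cdot 17 \left(-1 + 51\right)\right)^{2} = \left(- \frac{2}{13} + \frac{2}{3} \cdot 17 \cdot 50\right)^{2} = \left(- \frac{2}{13} + \frac{1700}{3}\right)^{2} = \left(\frac{22094}{39}\right)^{2} = \frac{488144836}{1521}$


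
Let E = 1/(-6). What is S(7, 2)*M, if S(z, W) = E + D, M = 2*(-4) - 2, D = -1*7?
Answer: 215/3 ≈ 71.667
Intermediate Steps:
E = -⅙ ≈ -0.16667
D = -7
M = -10 (M = -8 - 2 = -10)
S(z, W) = -43/6 (S(z, W) = -⅙ - 7 = -43/6)
S(7, 2)*M = -43/6*(-10) = 215/3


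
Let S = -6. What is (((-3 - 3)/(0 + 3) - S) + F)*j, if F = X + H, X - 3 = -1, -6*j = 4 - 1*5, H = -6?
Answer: 0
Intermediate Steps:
j = ⅙ (j = -(4 - 1*5)/6 = -(4 - 5)/6 = -⅙*(-1) = ⅙ ≈ 0.16667)
X = 2 (X = 3 - 1 = 2)
F = -4 (F = 2 - 6 = -4)
(((-3 - 3)/(0 + 3) - S) + F)*j = (((-3 - 3)/(0 + 3) - 1*(-6)) - 4)*(⅙) = ((-6/3 + 6) - 4)*(⅙) = ((-6*⅓ + 6) - 4)*(⅙) = ((-2 + 6) - 4)*(⅙) = (4 - 4)*(⅙) = 0*(⅙) = 0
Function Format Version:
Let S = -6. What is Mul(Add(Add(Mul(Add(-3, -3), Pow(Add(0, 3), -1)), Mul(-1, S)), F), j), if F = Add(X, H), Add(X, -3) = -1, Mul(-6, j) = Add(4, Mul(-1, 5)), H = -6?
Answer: 0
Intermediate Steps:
j = Rational(1, 6) (j = Mul(Rational(-1, 6), Add(4, Mul(-1, 5))) = Mul(Rational(-1, 6), Add(4, -5)) = Mul(Rational(-1, 6), -1) = Rational(1, 6) ≈ 0.16667)
X = 2 (X = Add(3, -1) = 2)
F = -4 (F = Add(2, -6) = -4)
Mul(Add(Add(Mul(Add(-3, -3), Pow(Add(0, 3), -1)), Mul(-1, S)), F), j) = Mul(Add(Add(Mul(Add(-3, -3), Pow(Add(0, 3), -1)), Mul(-1, -6)), -4), Rational(1, 6)) = Mul(Add(Add(Mul(-6, Pow(3, -1)), 6), -4), Rational(1, 6)) = Mul(Add(Add(Mul(-6, Rational(1, 3)), 6), -4), Rational(1, 6)) = Mul(Add(Add(-2, 6), -4), Rational(1, 6)) = Mul(Add(4, -4), Rational(1, 6)) = Mul(0, Rational(1, 6)) = 0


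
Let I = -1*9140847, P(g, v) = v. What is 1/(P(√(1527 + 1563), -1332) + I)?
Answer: -1/9142179 ≈ -1.0938e-7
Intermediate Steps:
I = -9140847
1/(P(√(1527 + 1563), -1332) + I) = 1/(-1332 - 9140847) = 1/(-9142179) = -1/9142179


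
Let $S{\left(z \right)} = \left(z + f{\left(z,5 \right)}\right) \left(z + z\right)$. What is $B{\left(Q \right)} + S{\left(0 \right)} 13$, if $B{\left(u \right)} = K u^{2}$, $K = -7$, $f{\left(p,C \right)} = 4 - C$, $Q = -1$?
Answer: $-7$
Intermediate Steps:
$S{\left(z \right)} = 2 z \left(-1 + z\right)$ ($S{\left(z \right)} = \left(z + \left(4 - 5\right)\right) \left(z + z\right) = \left(z + \left(4 - 5\right)\right) 2 z = \left(z - 1\right) 2 z = \left(-1 + z\right) 2 z = 2 z \left(-1 + z\right)$)
$B{\left(u \right)} = - 7 u^{2}$
$B{\left(Q \right)} + S{\left(0 \right)} 13 = - 7 \left(-1\right)^{2} + 2 \cdot 0 \left(-1 + 0\right) 13 = \left(-7\right) 1 + 2 \cdot 0 \left(-1\right) 13 = -7 + 0 \cdot 13 = -7 + 0 = -7$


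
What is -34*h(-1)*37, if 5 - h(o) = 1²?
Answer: -5032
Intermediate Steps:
h(o) = 4 (h(o) = 5 - 1*1² = 5 - 1*1 = 5 - 1 = 4)
-34*h(-1)*37 = -34*4*37 = -136*37 = -5032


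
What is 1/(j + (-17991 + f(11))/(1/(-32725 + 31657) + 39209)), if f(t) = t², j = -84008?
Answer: -41875211/3517871810848 ≈ -1.1904e-5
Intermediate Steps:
1/(j + (-17991 + f(11))/(1/(-32725 + 31657) + 39209)) = 1/(-84008 + (-17991 + 11²)/(1/(-32725 + 31657) + 39209)) = 1/(-84008 + (-17991 + 121)/(1/(-1068) + 39209)) = 1/(-84008 - 17870/(-1/1068 + 39209)) = 1/(-84008 - 17870/41875211/1068) = 1/(-84008 - 17870*1068/41875211) = 1/(-84008 - 19085160/41875211) = 1/(-3517871810848/41875211) = -41875211/3517871810848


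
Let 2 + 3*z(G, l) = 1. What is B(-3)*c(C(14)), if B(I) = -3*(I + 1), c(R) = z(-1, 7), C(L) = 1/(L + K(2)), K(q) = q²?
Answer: -2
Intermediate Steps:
z(G, l) = -⅓ (z(G, l) = -⅔ + (⅓)*1 = -⅔ + ⅓ = -⅓)
C(L) = 1/(4 + L) (C(L) = 1/(L + 2²) = 1/(L + 4) = 1/(4 + L))
c(R) = -⅓
B(I) = -3 - 3*I (B(I) = -3*(1 + I) = -3 - 3*I)
B(-3)*c(C(14)) = (-3 - 3*(-3))*(-⅓) = (-3 + 9)*(-⅓) = 6*(-⅓) = -2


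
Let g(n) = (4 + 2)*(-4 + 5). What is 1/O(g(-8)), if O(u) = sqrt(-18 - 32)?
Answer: -I*sqrt(2)/10 ≈ -0.14142*I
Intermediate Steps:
g(n) = 6 (g(n) = 6*1 = 6)
O(u) = 5*I*sqrt(2) (O(u) = sqrt(-50) = 5*I*sqrt(2))
1/O(g(-8)) = 1/(5*I*sqrt(2)) = -I*sqrt(2)/10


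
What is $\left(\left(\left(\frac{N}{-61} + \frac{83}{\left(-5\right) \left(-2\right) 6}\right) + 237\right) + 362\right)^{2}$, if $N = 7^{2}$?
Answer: $\frac{4815667858369}{13395600} \approx 3.595 \cdot 10^{5}$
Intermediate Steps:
$N = 49$
$\left(\left(\left(\frac{N}{-61} + \frac{83}{\left(-5\right) \left(-2\right) 6}\right) + 237\right) + 362\right)^{2} = \left(\left(\left(\frac{49}{-61} + \frac{83}{\left(-5\right) \left(-2\right) 6}\right) + 237\right) + 362\right)^{2} = \left(\left(\left(49 \left(- \frac{1}{61}\right) + \frac{83}{10 \cdot 6}\right) + 237\right) + 362\right)^{2} = \left(\left(\left(- \frac{49}{61} + \frac{83}{60}\right) + 237\right) + 362\right)^{2} = \left(\left(\frac{2123}{3660} + 237\right) + 362\right)^{2} = \left(\frac{869543}{3660} + 362\right)^{2} = \left(\frac{2194463}{3660}\right)^{2} = \frac{4815667858369}{13395600}$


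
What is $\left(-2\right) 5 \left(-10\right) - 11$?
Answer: $89$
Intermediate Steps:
$\left(-2\right) 5 \left(-10\right) - 11 = \left(-10\right) \left(-10\right) - 11 = 100 - 11 = 89$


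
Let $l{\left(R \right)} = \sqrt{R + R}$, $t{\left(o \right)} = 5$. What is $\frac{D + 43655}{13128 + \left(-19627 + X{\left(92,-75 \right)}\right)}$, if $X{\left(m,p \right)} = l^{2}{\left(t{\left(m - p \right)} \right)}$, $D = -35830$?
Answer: $- \frac{7825}{6489} \approx -1.2059$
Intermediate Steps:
$l{\left(R \right)} = \sqrt{2} \sqrt{R}$ ($l{\left(R \right)} = \sqrt{2 R} = \sqrt{2} \sqrt{R}$)
$X{\left(m,p \right)} = 10$ ($X{\left(m,p \right)} = \left(\sqrt{2} \sqrt{5}\right)^{2} = \left(\sqrt{10}\right)^{2} = 10$)
$\frac{D + 43655}{13128 + \left(-19627 + X{\left(92,-75 \right)}\right)} = \frac{-35830 + 43655}{13128 + \left(-19627 + 10\right)} = \frac{7825}{13128 - 19617} = \frac{7825}{-6489} = 7825 \left(- \frac{1}{6489}\right) = - \frac{7825}{6489}$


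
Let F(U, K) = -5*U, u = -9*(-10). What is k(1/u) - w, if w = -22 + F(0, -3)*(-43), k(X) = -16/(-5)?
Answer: 126/5 ≈ 25.200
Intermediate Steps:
u = 90
k(X) = 16/5 (k(X) = -⅕*(-16) = 16/5)
w = -22 (w = -22 - 5*0*(-43) = -22 + 0*(-43) = -22 + 0 = -22)
k(1/u) - w = 16/5 - 1*(-22) = 16/5 + 22 = 126/5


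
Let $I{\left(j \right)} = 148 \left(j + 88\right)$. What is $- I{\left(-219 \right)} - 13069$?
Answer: $6319$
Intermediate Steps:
$I{\left(j \right)} = 13024 + 148 j$ ($I{\left(j \right)} = 148 \left(88 + j\right) = 13024 + 148 j$)
$- I{\left(-219 \right)} - 13069 = - (13024 + 148 \left(-219\right)) - 13069 = - (13024 - 32412) - 13069 = \left(-1\right) \left(-19388\right) - 13069 = 19388 - 13069 = 6319$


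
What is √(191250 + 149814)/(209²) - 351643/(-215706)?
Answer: 351643/215706 + 6*√9474/43681 ≈ 1.6436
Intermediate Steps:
√(191250 + 149814)/(209²) - 351643/(-215706) = √341064/43681 - 351643*(-1/215706) = (6*√9474)*(1/43681) + 351643/215706 = 6*√9474/43681 + 351643/215706 = 351643/215706 + 6*√9474/43681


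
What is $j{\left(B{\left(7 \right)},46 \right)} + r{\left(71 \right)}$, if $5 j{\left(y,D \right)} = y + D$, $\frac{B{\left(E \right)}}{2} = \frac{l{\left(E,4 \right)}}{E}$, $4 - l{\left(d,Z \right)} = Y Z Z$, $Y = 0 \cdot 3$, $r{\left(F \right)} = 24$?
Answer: $\frac{234}{7} \approx 33.429$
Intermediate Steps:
$Y = 0$
$l{\left(d,Z \right)} = 4$ ($l{\left(d,Z \right)} = 4 - 0 Z Z = 4 - 0 Z = 4 - 0 = 4 + 0 = 4$)
$B{\left(E \right)} = \frac{8}{E}$ ($B{\left(E \right)} = 2 \frac{4}{E} = \frac{8}{E}$)
$j{\left(y,D \right)} = \frac{D}{5} + \frac{y}{5}$ ($j{\left(y,D \right)} = \frac{y + D}{5} = \frac{D + y}{5} = \frac{D}{5} + \frac{y}{5}$)
$j{\left(B{\left(7 \right)},46 \right)} + r{\left(71 \right)} = \left(\frac{1}{5} \cdot 46 + \frac{8 \cdot \frac{1}{7}}{5}\right) + 24 = \left(\frac{46}{5} + \frac{8 \cdot \frac{1}{7}}{5}\right) + 24 = \left(\frac{46}{5} + \frac{1}{5} \cdot \frac{8}{7}\right) + 24 = \left(\frac{46}{5} + \frac{8}{35}\right) + 24 = \frac{66}{7} + 24 = \frac{234}{7}$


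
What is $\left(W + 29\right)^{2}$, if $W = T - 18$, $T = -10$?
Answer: $1$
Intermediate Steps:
$W = -28$ ($W = -10 - 18 = -28$)
$\left(W + 29\right)^{2} = \left(-28 + 29\right)^{2} = 1^{2} = 1$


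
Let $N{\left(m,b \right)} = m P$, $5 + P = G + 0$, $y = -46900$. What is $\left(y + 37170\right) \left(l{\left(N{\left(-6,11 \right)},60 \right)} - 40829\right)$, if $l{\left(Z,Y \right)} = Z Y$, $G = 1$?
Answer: $383254970$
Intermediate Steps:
$P = -4$ ($P = -5 + \left(1 + 0\right) = -5 + 1 = -4$)
$N{\left(m,b \right)} = - 4 m$ ($N{\left(m,b \right)} = m \left(-4\right) = - 4 m$)
$l{\left(Z,Y \right)} = Y Z$
$\left(y + 37170\right) \left(l{\left(N{\left(-6,11 \right)},60 \right)} - 40829\right) = \left(-46900 + 37170\right) \left(60 \left(\left(-4\right) \left(-6\right)\right) - 40829\right) = - 9730 \left(60 \cdot 24 - 40829\right) = - 9730 \left(1440 - 40829\right) = \left(-9730\right) \left(-39389\right) = 383254970$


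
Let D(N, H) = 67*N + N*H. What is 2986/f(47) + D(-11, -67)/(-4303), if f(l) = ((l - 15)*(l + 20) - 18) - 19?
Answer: 2986/2107 ≈ 1.4172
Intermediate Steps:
D(N, H) = 67*N + H*N
f(l) = -37 + (-15 + l)*(20 + l) (f(l) = ((-15 + l)*(20 + l) - 18) - 19 = (-18 + (-15 + l)*(20 + l)) - 19 = -37 + (-15 + l)*(20 + l))
2986/f(47) + D(-11, -67)/(-4303) = 2986/(-337 + 47**2 + 5*47) - 11*(67 - 67)/(-4303) = 2986/(-337 + 2209 + 235) - 11*0*(-1/4303) = 2986/2107 + 0*(-1/4303) = 2986*(1/2107) + 0 = 2986/2107 + 0 = 2986/2107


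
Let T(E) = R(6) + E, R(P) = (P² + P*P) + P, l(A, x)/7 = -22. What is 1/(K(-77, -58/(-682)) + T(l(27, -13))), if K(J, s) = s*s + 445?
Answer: 116281/42908530 ≈ 0.0027100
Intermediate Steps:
l(A, x) = -154 (l(A, x) = 7*(-22) = -154)
R(P) = P + 2*P² (R(P) = (P² + P²) + P = 2*P² + P = P + 2*P²)
K(J, s) = 445 + s² (K(J, s) = s² + 445 = 445 + s²)
T(E) = 78 + E (T(E) = 6*(1 + 2*6) + E = 6*(1 + 12) + E = 6*13 + E = 78 + E)
1/(K(-77, -58/(-682)) + T(l(27, -13))) = 1/((445 + (-58/(-682))²) + (78 - 154)) = 1/((445 + (-58*(-1/682))²) - 76) = 1/((445 + (29/341)²) - 76) = 1/((445 + 841/116281) - 76) = 1/(51745886/116281 - 76) = 1/(42908530/116281) = 116281/42908530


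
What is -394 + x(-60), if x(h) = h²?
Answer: 3206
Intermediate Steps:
-394 + x(-60) = -394 + (-60)² = -394 + 3600 = 3206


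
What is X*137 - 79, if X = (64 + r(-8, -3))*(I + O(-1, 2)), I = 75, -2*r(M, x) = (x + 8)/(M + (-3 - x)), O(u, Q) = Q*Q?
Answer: 11135603/16 ≈ 6.9598e+5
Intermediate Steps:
O(u, Q) = Q**2
r(M, x) = -(8 + x)/(2*(-3 + M - x)) (r(M, x) = -(x + 8)/(2*(M + (-3 - x))) = -(8 + x)/(2*(-3 + M - x)))
X = 81291/16 (X = (64 + (4 + (1/2)*(-3))/(3 - 3 - 1*(-8)))*(75 + 2**2) = (64 + (4 - 3/2)/(3 - 3 + 8))*(75 + 4) = (64 + (5/2)/8)*79 = (64 + (1/8)*(5/2))*79 = (64 + 5/16)*79 = (1029/16)*79 = 81291/16 ≈ 5080.7)
X*137 - 79 = (81291/16)*137 - 79 = 11136867/16 - 79 = 11135603/16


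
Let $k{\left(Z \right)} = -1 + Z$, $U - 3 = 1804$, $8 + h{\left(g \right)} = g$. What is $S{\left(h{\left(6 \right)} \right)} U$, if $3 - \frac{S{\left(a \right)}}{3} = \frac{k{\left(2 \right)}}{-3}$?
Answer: $18070$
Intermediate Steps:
$h{\left(g \right)} = -8 + g$
$U = 1807$ ($U = 3 + 1804 = 1807$)
$S{\left(a \right)} = 10$ ($S{\left(a \right)} = 9 - 3 \frac{-1 + 2}{-3} = 9 - 3 \cdot 1 \left(- \frac{1}{3}\right) = 9 - -1 = 9 + 1 = 10$)
$S{\left(h{\left(6 \right)} \right)} U = 10 \cdot 1807 = 18070$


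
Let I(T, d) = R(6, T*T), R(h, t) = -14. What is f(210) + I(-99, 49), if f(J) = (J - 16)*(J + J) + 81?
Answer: 81547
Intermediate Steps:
I(T, d) = -14
f(J) = 81 + 2*J*(-16 + J) (f(J) = (-16 + J)*(2*J) + 81 = 2*J*(-16 + J) + 81 = 81 + 2*J*(-16 + J))
f(210) + I(-99, 49) = (81 - 32*210 + 2*210²) - 14 = (81 - 6720 + 2*44100) - 14 = (81 - 6720 + 88200) - 14 = 81561 - 14 = 81547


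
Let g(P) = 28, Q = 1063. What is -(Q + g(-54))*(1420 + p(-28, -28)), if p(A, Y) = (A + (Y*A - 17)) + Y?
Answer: -2324921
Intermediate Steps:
p(A, Y) = -17 + A + Y + A*Y (p(A, Y) = (A + (A*Y - 17)) + Y = (A + (-17 + A*Y)) + Y = (-17 + A + A*Y) + Y = -17 + A + Y + A*Y)
-(Q + g(-54))*(1420 + p(-28, -28)) = -(1063 + 28)*(1420 + (-17 - 28 - 28 - 28*(-28))) = -1091*(1420 + (-17 - 28 - 28 + 784)) = -1091*(1420 + 711) = -1091*2131 = -1*2324921 = -2324921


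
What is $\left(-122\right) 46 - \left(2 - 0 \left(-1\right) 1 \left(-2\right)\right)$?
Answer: $-5614$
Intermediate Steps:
$\left(-122\right) 46 - \left(2 - 0 \left(-1\right) 1 \left(-2\right)\right) = -5612 - \left(2 - 0 \cdot 1 \left(-2\right)\right) = -5612 + \left(0 \left(-2\right) - 2\right) = -5612 + \left(0 - 2\right) = -5612 - 2 = -5614$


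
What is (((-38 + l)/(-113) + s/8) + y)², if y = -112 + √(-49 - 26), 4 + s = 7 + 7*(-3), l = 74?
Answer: 2666363425/204304 - 258925*I*√3/226 ≈ 13051.0 - 1984.4*I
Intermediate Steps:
s = -18 (s = -4 + (7 + 7*(-3)) = -4 + (7 - 21) = -4 - 14 = -18)
y = -112 + 5*I*√3 (y = -112 + √(-75) = -112 + 5*I*√3 ≈ -112.0 + 8.6602*I)
(((-38 + l)/(-113) + s/8) + y)² = (((-38 + 74)/(-113) - 18/8) + (-112 + 5*I*√3))² = ((36*(-1/113) - 18*⅛) + (-112 + 5*I*√3))² = ((-36/113 - 9/4) + (-112 + 5*I*√3))² = (-1161/452 + (-112 + 5*I*√3))² = (-51785/452 + 5*I*√3)²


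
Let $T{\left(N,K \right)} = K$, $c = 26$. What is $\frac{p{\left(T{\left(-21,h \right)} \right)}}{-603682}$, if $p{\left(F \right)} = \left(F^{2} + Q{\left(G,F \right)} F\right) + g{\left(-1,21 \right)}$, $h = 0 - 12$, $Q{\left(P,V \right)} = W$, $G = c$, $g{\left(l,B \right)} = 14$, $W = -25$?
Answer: $- \frac{229}{301841} \approx -0.00075868$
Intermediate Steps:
$G = 26$
$Q{\left(P,V \right)} = -25$
$h = -12$ ($h = 0 - 12 = -12$)
$p{\left(F \right)} = 14 + F^{2} - 25 F$ ($p{\left(F \right)} = \left(F^{2} - 25 F\right) + 14 = 14 + F^{2} - 25 F$)
$\frac{p{\left(T{\left(-21,h \right)} \right)}}{-603682} = \frac{14 + \left(-12\right)^{2} - -300}{-603682} = \left(14 + 144 + 300\right) \left(- \frac{1}{603682}\right) = 458 \left(- \frac{1}{603682}\right) = - \frac{229}{301841}$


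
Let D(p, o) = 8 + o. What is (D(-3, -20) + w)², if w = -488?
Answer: 250000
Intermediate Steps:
(D(-3, -20) + w)² = ((8 - 20) - 488)² = (-12 - 488)² = (-500)² = 250000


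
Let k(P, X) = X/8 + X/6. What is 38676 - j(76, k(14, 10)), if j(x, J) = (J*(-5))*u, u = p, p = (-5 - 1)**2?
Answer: 39201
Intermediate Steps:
p = 36 (p = (-6)**2 = 36)
k(P, X) = 7*X/24 (k(P, X) = X*(1/8) + X*(1/6) = X/8 + X/6 = 7*X/24)
u = 36
j(x, J) = -180*J (j(x, J) = (J*(-5))*36 = -5*J*36 = -180*J)
38676 - j(76, k(14, 10)) = 38676 - (-180)*(7/24)*10 = 38676 - (-180)*35/12 = 38676 - 1*(-525) = 38676 + 525 = 39201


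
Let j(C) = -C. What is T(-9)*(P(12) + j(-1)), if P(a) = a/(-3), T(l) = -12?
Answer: 36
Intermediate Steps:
P(a) = -a/3 (P(a) = a*(-⅓) = -a/3)
T(-9)*(P(12) + j(-1)) = -12*(-⅓*12 - 1*(-1)) = -12*(-4 + 1) = -12*(-3) = 36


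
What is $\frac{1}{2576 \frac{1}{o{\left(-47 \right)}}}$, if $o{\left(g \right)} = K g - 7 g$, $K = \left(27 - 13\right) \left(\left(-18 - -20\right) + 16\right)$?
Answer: $- \frac{1645}{368} \approx -4.4701$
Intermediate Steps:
$K = 252$ ($K = 14 \left(\left(-18 + 20\right) + 16\right) = 14 \left(2 + 16\right) = 14 \cdot 18 = 252$)
$o{\left(g \right)} = 245 g$ ($o{\left(g \right)} = 252 g - 7 g = 245 g$)
$\frac{1}{2576 \frac{1}{o{\left(-47 \right)}}} = \frac{1}{2576 \frac{1}{245 \left(-47\right)}} = \frac{1}{2576 \frac{1}{-11515}} = \frac{1}{2576 \left(- \frac{1}{11515}\right)} = \frac{1}{- \frac{368}{1645}} = - \frac{1645}{368}$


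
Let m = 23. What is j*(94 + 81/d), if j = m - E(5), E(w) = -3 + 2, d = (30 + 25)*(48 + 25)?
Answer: 9059784/4015 ≈ 2256.5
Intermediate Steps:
d = 4015 (d = 55*73 = 4015)
E(w) = -1
j = 24 (j = 23 - 1*(-1) = 23 + 1 = 24)
j*(94 + 81/d) = 24*(94 + 81/4015) = 24*(377491/4015) = 9059784/4015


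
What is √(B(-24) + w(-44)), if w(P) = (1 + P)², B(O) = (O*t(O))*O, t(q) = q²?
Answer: 5*√13345 ≈ 577.60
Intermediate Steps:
B(O) = O⁴ (B(O) = (O*O²)*O = O³*O = O⁴)
√(B(-24) + w(-44)) = √((-24)⁴ + (1 - 44)²) = √(331776 + (-43)²) = √(331776 + 1849) = √333625 = 5*√13345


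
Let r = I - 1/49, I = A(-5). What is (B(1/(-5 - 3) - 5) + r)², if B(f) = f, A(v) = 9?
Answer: 2283121/153664 ≈ 14.858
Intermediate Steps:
I = 9
r = 440/49 (r = 9 - 1/49 = 440/49 ≈ 8.9796)
(B(1/(-5 - 3) - 5) + r)² = ((1/(-5 - 3) - 5) + 440/49)² = ((1/(-8) - 5) + 440/49)² = ((-⅛ - 5) + 440/49)² = (-41/8 + 440/49)² = (1511/392)² = 2283121/153664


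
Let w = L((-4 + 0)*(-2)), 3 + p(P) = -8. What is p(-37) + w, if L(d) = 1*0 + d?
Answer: -3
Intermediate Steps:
p(P) = -11 (p(P) = -3 - 8 = -11)
L(d) = d (L(d) = 0 + d = d)
w = 8 (w = (-4 + 0)*(-2) = -4*(-2) = 8)
p(-37) + w = -11 + 8 = -3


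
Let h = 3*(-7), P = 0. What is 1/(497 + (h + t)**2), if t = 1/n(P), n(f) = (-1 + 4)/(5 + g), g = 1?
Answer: 1/858 ≈ 0.0011655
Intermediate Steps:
n(f) = 1/2 (n(f) = (-1 + 4)/(5 + 1) = 3/6 = 3*(1/6) = 1/2)
h = -21
t = 2 (t = 1/(1/2) = 2)
1/(497 + (h + t)**2) = 1/(497 + (-21 + 2)**2) = 1/(497 + (-19)**2) = 1/(497 + 361) = 1/858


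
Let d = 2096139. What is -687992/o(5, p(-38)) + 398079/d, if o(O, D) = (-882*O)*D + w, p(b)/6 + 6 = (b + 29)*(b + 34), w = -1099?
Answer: 586186487303/555406264987 ≈ 1.0554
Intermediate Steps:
p(b) = -36 + 6*(29 + b)*(34 + b) (p(b) = -36 + 6*((b + 29)*(b + 34)) = -36 + 6*((29 + b)*(34 + b)) = -36 + 6*(29 + b)*(34 + b))
o(O, D) = -1099 - 882*D*O (o(O, D) = (-882*O)*D - 1099 = -882*D*O - 1099 = -1099 - 882*D*O)
-687992/o(5, p(-38)) + 398079/d = -687992/(-1099 - 882*(5880 + 6*(-38)² + 378*(-38))*5) + 398079/2096139 = -687992/(-1099 - 882*(5880 + 6*1444 - 14364)*5) + 398079*(1/2096139) = -687992/(-1099 - 882*(5880 + 8664 - 14364)*5) + 132693/698713 = -687992/(-1099 - 882*180*5) + 132693/698713 = -687992/(-1099 - 793800) + 132693/698713 = -687992/(-794899) + 132693/698713 = -687992*(-1/794899) + 132693/698713 = 687992/794899 + 132693/698713 = 586186487303/555406264987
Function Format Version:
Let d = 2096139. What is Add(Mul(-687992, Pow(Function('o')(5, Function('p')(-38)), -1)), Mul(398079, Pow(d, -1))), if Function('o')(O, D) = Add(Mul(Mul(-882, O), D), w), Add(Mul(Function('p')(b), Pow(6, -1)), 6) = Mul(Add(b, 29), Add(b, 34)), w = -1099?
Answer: Rational(586186487303, 555406264987) ≈ 1.0554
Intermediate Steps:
Function('p')(b) = Add(-36, Mul(6, Add(29, b), Add(34, b))) (Function('p')(b) = Add(-36, Mul(6, Mul(Add(b, 29), Add(b, 34)))) = Add(-36, Mul(6, Mul(Add(29, b), Add(34, b)))) = Add(-36, Mul(6, Add(29, b), Add(34, b))))
Function('o')(O, D) = Add(-1099, Mul(-882, D, O)) (Function('o')(O, D) = Add(Mul(Mul(-882, O), D), -1099) = Add(Mul(-882, D, O), -1099) = Add(-1099, Mul(-882, D, O)))
Add(Mul(-687992, Pow(Function('o')(5, Function('p')(-38)), -1)), Mul(398079, Pow(d, -1))) = Add(Mul(-687992, Pow(Add(-1099, Mul(-882, Add(5880, Mul(6, Pow(-38, 2)), Mul(378, -38)), 5)), -1)), Mul(398079, Pow(2096139, -1))) = Add(Mul(-687992, Pow(Add(-1099, Mul(-882, Add(5880, Mul(6, 1444), -14364), 5)), -1)), Mul(398079, Rational(1, 2096139))) = Add(Mul(-687992, Pow(Add(-1099, Mul(-882, Add(5880, 8664, -14364), 5)), -1)), Rational(132693, 698713)) = Add(Mul(-687992, Pow(Add(-1099, Mul(-882, 180, 5)), -1)), Rational(132693, 698713)) = Add(Mul(-687992, Pow(Add(-1099, -793800), -1)), Rational(132693, 698713)) = Add(Mul(-687992, Pow(-794899, -1)), Rational(132693, 698713)) = Add(Mul(-687992, Rational(-1, 794899)), Rational(132693, 698713)) = Add(Rational(687992, 794899), Rational(132693, 698713)) = Rational(586186487303, 555406264987)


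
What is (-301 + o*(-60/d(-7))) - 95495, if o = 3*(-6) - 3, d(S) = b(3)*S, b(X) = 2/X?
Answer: -96066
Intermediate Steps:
d(S) = 2*S/3 (d(S) = (2/3)*S = (2*(⅓))*S = 2*S/3)
o = -21 (o = -18 - 3 = -21)
(-301 + o*(-60/d(-7))) - 95495 = (-301 - (-1260)/((⅔)*(-7))) - 95495 = (-301 - (-1260)/(-14/3)) - 95495 = (-301 - (-1260)*(-3)/14) - 95495 = (-301 - 21*90/7) - 95495 = (-301 - 270) - 95495 = -571 - 95495 = -96066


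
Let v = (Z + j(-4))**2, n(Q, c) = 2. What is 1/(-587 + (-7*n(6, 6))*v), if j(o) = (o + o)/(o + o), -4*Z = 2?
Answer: -2/1181 ≈ -0.0016935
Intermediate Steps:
Z = -1/2 (Z = -1/4*2 = -1/2 ≈ -0.50000)
j(o) = 1 (j(o) = (2*o)/((2*o)) = (2*o)*(1/(2*o)) = 1)
v = 1/4 (v = (-1/2 + 1)**2 = (1/2)**2 = 1/4 ≈ 0.25000)
1/(-587 + (-7*n(6, 6))*v) = 1/(-587 - 7*2*(1/4)) = 1/(-587 - 14*1/4) = 1/(-587 - 7/2) = 1/(-1181/2) = -2/1181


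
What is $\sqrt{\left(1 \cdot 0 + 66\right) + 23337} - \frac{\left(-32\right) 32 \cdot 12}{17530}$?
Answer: $\frac{6144}{8765} + \sqrt{23403} \approx 153.68$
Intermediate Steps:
$\sqrt{\left(1 \cdot 0 + 66\right) + 23337} - \frac{\left(-32\right) 32 \cdot 12}{17530} = \sqrt{\left(0 + 66\right) + 23337} - \left(-1024\right) 12 \cdot \frac{1}{17530} = \sqrt{66 + 23337} - \left(-12288\right) \frac{1}{17530} = \sqrt{23403} - - \frac{6144}{8765} = \sqrt{23403} + \frac{6144}{8765} = \frac{6144}{8765} + \sqrt{23403}$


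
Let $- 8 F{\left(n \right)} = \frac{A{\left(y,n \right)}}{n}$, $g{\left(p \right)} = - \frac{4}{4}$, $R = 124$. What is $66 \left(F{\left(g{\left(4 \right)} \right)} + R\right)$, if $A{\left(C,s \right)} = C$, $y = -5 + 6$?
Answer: $\frac{32769}{4} \approx 8192.3$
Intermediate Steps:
$y = 1$
$g{\left(p \right)} = -1$ ($g{\left(p \right)} = \left(-4\right) \frac{1}{4} = -1$)
$F{\left(n \right)} = - \frac{1}{8 n}$ ($F{\left(n \right)} = - \frac{1 \frac{1}{n}}{8} = - \frac{1}{8 n}$)
$66 \left(F{\left(g{\left(4 \right)} \right)} + R\right) = 66 \left(- \frac{1}{8 \left(-1\right)} + 124\right) = 66 \left(\left(- \frac{1}{8}\right) \left(-1\right) + 124\right) = 66 \left(\frac{1}{8} + 124\right) = 66 \cdot \frac{993}{8} = \frac{32769}{4}$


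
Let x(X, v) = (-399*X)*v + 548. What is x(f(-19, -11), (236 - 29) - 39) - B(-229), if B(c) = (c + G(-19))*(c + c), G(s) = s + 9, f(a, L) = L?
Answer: 628438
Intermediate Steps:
G(s) = 9 + s
x(X, v) = 548 - 399*X*v (x(X, v) = -399*X*v + 548 = 548 - 399*X*v)
B(c) = 2*c*(-10 + c) (B(c) = (c + (9 - 19))*(c + c) = (c - 10)*(2*c) = (-10 + c)*(2*c) = 2*c*(-10 + c))
x(f(-19, -11), (236 - 29) - 39) - B(-229) = (548 - 399*(-11)*((236 - 29) - 39)) - 2*(-229)*(-10 - 229) = (548 - 399*(-11)*(207 - 39)) - 2*(-229)*(-239) = (548 - 399*(-11)*168) - 1*109462 = (548 + 737352) - 109462 = 737900 - 109462 = 628438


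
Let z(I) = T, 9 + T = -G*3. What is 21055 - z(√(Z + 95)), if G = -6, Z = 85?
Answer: 21046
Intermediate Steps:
T = 9 (T = -9 - 1*(-6)*3 = -9 + 6*3 = -9 + 18 = 9)
z(I) = 9
21055 - z(√(Z + 95)) = 21055 - 1*9 = 21055 - 9 = 21046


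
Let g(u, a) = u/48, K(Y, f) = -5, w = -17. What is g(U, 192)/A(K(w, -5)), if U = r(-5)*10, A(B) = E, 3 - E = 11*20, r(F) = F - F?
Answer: 0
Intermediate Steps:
r(F) = 0
E = -217 (E = 3 - 11*20 = 3 - 1*220 = 3 - 220 = -217)
A(B) = -217
U = 0 (U = 0*10 = 0)
g(u, a) = u/48 (g(u, a) = u*(1/48) = u/48)
g(U, 192)/A(K(w, -5)) = ((1/48)*0)/(-217) = 0*(-1/217) = 0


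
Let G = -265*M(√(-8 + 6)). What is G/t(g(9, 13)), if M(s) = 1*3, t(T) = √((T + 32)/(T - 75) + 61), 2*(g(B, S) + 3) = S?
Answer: -265*√309309/1442 ≈ -102.21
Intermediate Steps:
g(B, S) = -3 + S/2
t(T) = √(61 + (32 + T)/(-75 + T)) (t(T) = √((32 + T)/(-75 + T) + 61) = √(61 + (32 + T)/(-75 + T)))
M(s) = 3
G = -795 (G = -265*3 = -795)
G/t(g(9, 13)) = -795*1/(√(-1/(-75 + (-3 + (½)*13)))*√(4543 - 62*(-3 + (½)*13))) = -795*1/(√(-1/(-75 + (-3 + 13/2)))*√(4543 - 62*(-3 + 13/2))) = -795*√4326/(4326*√(-1/(-75 + 7/2))) = -795*√4326/(4326*√(-1/(-143/2))) = -795*√309309/4326 = -265*√309309/1442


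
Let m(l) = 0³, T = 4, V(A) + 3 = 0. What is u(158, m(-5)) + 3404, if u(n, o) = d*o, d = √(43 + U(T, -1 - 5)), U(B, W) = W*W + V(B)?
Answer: 3404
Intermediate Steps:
V(A) = -3 (V(A) = -3 + 0 = -3)
m(l) = 0
U(B, W) = -3 + W² (U(B, W) = W*W - 3 = W² - 3 = -3 + W²)
d = 2*√19 (d = √(43 + (-3 + (-1 - 5)²)) = √(43 + (-3 + (-6)²)) = √(43 + (-3 + 36)) = √(43 + 33) = √76 = 2*√19 ≈ 8.7178)
u(n, o) = 2*o*√19 (u(n, o) = (2*√19)*o = 2*o*√19)
u(158, m(-5)) + 3404 = 2*0*√19 + 3404 = 0 + 3404 = 3404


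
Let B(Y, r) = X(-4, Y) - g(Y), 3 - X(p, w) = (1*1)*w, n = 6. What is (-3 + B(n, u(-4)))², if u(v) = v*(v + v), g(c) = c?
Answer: 144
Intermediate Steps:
X(p, w) = 3 - w (X(p, w) = 3 - 1*1*w = 3 - w)
u(v) = 2*v² (u(v) = v*(2*v) = 2*v²)
B(Y, r) = 3 - 2*Y (B(Y, r) = (3 - Y) - Y = 3 - 2*Y)
(-3 + B(n, u(-4)))² = (-3 + (3 - 2*6))² = (-3 + (3 - 12))² = (-3 - 9)² = (-12)² = 144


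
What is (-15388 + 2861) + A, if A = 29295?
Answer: 16768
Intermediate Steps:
(-15388 + 2861) + A = (-15388 + 2861) + 29295 = -12527 + 29295 = 16768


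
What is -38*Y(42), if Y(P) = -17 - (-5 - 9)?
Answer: 114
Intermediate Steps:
Y(P) = -3 (Y(P) = -17 - 1*(-14) = -17 + 14 = -3)
-38*Y(42) = -38*(-3) = 114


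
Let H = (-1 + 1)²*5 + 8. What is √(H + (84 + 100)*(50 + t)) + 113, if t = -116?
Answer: 113 + 2*I*√3034 ≈ 113.0 + 110.16*I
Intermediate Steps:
H = 8 (H = 0²*5 + 8 = 0*5 + 8 = 0 + 8 = 8)
√(H + (84 + 100)*(50 + t)) + 113 = √(8 + (84 + 100)*(50 - 116)) + 113 = √(8 + 184*(-66)) + 113 = √(8 - 12144) + 113 = √(-12136) + 113 = 2*I*√3034 + 113 = 113 + 2*I*√3034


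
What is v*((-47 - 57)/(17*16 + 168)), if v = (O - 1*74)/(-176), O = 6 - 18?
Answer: -559/4840 ≈ -0.11550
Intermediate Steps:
O = -12
v = 43/88 (v = (-12 - 1*74)/(-176) = (-12 - 74)*(-1/176) = -86*(-1/176) = 43/88 ≈ 0.48864)
v*((-47 - 57)/(17*16 + 168)) = 43*((-47 - 57)/(17*16 + 168))/88 = 43*(-104/(272 + 168))/88 = 43*(-104/440)/88 = 43*(-104*1/440)/88 = (43/88)*(-13/55) = -559/4840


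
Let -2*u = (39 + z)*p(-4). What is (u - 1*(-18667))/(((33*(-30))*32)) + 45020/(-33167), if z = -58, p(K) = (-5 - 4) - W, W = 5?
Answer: -340158463/175121760 ≈ -1.9424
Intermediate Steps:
p(K) = -14 (p(K) = (-5 - 4) - 1*5 = -9 - 5 = -14)
u = -133 (u = -(39 - 58)*(-14)/2 = -(-19)*(-14)/2 = -½*266 = -133)
(u - 1*(-18667))/(((33*(-30))*32)) + 45020/(-33167) = (-133 - 1*(-18667))/(((33*(-30))*32)) + 45020/(-33167) = (-133 + 18667)/((-990*32)) + 45020*(-1/33167) = 18534/(-31680) - 45020/33167 = 18534*(-1/31680) - 45020/33167 = -3089/5280 - 45020/33167 = -340158463/175121760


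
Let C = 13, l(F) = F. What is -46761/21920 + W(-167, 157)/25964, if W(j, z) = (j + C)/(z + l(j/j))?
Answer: -23978948389/11240334880 ≈ -2.1333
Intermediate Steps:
W(j, z) = (13 + j)/(1 + z) (W(j, z) = (j + 13)/(z + j/j) = (13 + j)/(z + 1) = (13 + j)/(1 + z))
-46761/21920 + W(-167, 157)/25964 = -46761/21920 + ((13 - 167)/(1 + 157))/25964 = -46761*1/21920 + (-154/158)*(1/25964) = -46761/21920 + ((1/158)*(-154))*(1/25964) = -46761/21920 - 77/79*1/25964 = -46761/21920 - 77/2051156 = -23978948389/11240334880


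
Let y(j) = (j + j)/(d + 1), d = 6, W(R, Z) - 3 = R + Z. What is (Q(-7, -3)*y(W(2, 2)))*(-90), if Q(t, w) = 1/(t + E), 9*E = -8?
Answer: 1620/71 ≈ 22.817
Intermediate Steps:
E = -8/9 (E = (⅑)*(-8) = -8/9 ≈ -0.88889)
W(R, Z) = 3 + R + Z (W(R, Z) = 3 + (R + Z) = 3 + R + Z)
y(j) = 2*j/7 (y(j) = (j + j)/(6 + 1) = (2*j)/7 = (2*j)*(⅐) = 2*j/7)
Q(t, w) = 1/(-8/9 + t) (Q(t, w) = 1/(t - 8/9) = 1/(-8/9 + t))
(Q(-7, -3)*y(W(2, 2)))*(-90) = ((9/(-8 + 9*(-7)))*(2*(3 + 2 + 2)/7))*(-90) = ((9/(-8 - 63))*((2/7)*7))*(-90) = ((9/(-71))*2)*(-90) = ((9*(-1/71))*2)*(-90) = -9/71*2*(-90) = -18/71*(-90) = 1620/71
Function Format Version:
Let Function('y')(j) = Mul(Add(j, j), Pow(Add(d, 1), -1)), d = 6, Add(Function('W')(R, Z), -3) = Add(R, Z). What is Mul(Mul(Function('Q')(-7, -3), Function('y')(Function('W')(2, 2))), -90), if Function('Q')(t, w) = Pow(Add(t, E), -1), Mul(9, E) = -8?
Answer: Rational(1620, 71) ≈ 22.817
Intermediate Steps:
E = Rational(-8, 9) (E = Mul(Rational(1, 9), -8) = Rational(-8, 9) ≈ -0.88889)
Function('W')(R, Z) = Add(3, R, Z) (Function('W')(R, Z) = Add(3, Add(R, Z)) = Add(3, R, Z))
Function('y')(j) = Mul(Rational(2, 7), j) (Function('y')(j) = Mul(Add(j, j), Pow(Add(6, 1), -1)) = Mul(Mul(2, j), Pow(7, -1)) = Mul(Mul(2, j), Rational(1, 7)) = Mul(Rational(2, 7), j))
Function('Q')(t, w) = Pow(Add(Rational(-8, 9), t), -1) (Function('Q')(t, w) = Pow(Add(t, Rational(-8, 9)), -1) = Pow(Add(Rational(-8, 9), t), -1))
Mul(Mul(Function('Q')(-7, -3), Function('y')(Function('W')(2, 2))), -90) = Mul(Mul(Mul(9, Pow(Add(-8, Mul(9, -7)), -1)), Mul(Rational(2, 7), Add(3, 2, 2))), -90) = Mul(Mul(Mul(9, Pow(Add(-8, -63), -1)), Mul(Rational(2, 7), 7)), -90) = Mul(Mul(Mul(9, Pow(-71, -1)), 2), -90) = Mul(Mul(Mul(9, Rational(-1, 71)), 2), -90) = Mul(Mul(Rational(-9, 71), 2), -90) = Mul(Rational(-18, 71), -90) = Rational(1620, 71)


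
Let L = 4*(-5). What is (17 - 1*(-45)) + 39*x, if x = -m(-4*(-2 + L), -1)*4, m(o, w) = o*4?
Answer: -54850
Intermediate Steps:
L = -20
m(o, w) = 4*o
x = -1408 (x = -4*(-4*(-2 - 20))*4 = -4*(-4*(-22))*4 = -4*88*4 = -352*4 = -1*1408 = -1408)
(17 - 1*(-45)) + 39*x = (17 - 1*(-45)) + 39*(-1408) = (17 + 45) - 54912 = 62 - 54912 = -54850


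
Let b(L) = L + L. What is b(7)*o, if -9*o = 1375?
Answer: -19250/9 ≈ -2138.9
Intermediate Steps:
o = -1375/9 (o = -⅑*1375 = -1375/9 ≈ -152.78)
b(L) = 2*L
b(7)*o = (2*7)*(-1375/9) = 14*(-1375/9) = -19250/9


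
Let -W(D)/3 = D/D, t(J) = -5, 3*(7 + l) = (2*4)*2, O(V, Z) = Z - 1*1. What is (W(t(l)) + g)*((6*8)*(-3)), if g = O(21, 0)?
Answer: 576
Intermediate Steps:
O(V, Z) = -1 + Z (O(V, Z) = Z - 1 = -1 + Z)
g = -1 (g = -1 + 0 = -1)
l = -5/3 (l = -7 + ((2*4)*2)/3 = -7 + (8*2)/3 = -7 + (1/3)*16 = -7 + 16/3 = -5/3 ≈ -1.6667)
W(D) = -3 (W(D) = -3*D/D = -3*1 = -3)
(W(t(l)) + g)*((6*8)*(-3)) = (-3 - 1)*((6*8)*(-3)) = -192*(-3) = -4*(-144) = 576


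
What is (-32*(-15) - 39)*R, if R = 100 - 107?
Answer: -3087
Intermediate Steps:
R = -7
(-32*(-15) - 39)*R = (-32*(-15) - 39)*(-7) = (480 - 39)*(-7) = 441*(-7) = -3087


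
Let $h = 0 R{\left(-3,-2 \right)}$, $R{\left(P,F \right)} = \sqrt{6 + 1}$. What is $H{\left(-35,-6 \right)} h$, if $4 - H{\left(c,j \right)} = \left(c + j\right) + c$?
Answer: $0$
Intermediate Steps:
$H{\left(c,j \right)} = 4 - j - 2 c$ ($H{\left(c,j \right)} = 4 - \left(\left(c + j\right) + c\right) = 4 - \left(j + 2 c\right) = 4 - j - 2 c$)
$R{\left(P,F \right)} = \sqrt{7}$
$h = 0$ ($h = 0 \sqrt{7} = 0$)
$H{\left(-35,-6 \right)} h = \left(4 - -6 - -70\right) 0 = \left(4 + 6 + 70\right) 0 = 80 \cdot 0 = 0$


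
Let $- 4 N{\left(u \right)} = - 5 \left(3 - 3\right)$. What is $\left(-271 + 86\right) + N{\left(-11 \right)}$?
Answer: $-185$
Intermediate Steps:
$N{\left(u \right)} = 0$ ($N{\left(u \right)} = - \frac{\left(-5\right) \left(3 - 3\right)}{4} = - \frac{\left(-5\right) 0}{4} = \left(- \frac{1}{4}\right) 0 = 0$)
$\left(-271 + 86\right) + N{\left(-11 \right)} = \left(-271 + 86\right) + 0 = -185 + 0 = -185$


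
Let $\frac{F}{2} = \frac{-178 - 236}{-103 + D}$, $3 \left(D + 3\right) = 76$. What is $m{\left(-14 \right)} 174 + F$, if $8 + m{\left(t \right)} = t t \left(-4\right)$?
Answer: $- \frac{16673526}{121} \approx -1.378 \cdot 10^{5}$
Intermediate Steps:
$m{\left(t \right)} = -8 - 4 t^{2}$ ($m{\left(t \right)} = -8 + t t \left(-4\right) = -8 + t^{2} \left(-4\right) = -8 - 4 t^{2}$)
$D = \frac{67}{3}$ ($D = -3 + \frac{1}{3} \cdot 76 = -3 + \frac{76}{3} = \frac{67}{3} \approx 22.333$)
$F = \frac{1242}{121}$ ($F = 2 \frac{-178 - 236}{-103 + \frac{67}{3}} = 2 \left(- \frac{414}{- \frac{242}{3}}\right) = 2 \left(\left(-414\right) \left(- \frac{3}{242}\right)\right) = 2 \cdot \frac{621}{121} = \frac{1242}{121} \approx 10.264$)
$m{\left(-14 \right)} 174 + F = \left(-8 - 4 \left(-14\right)^{2}\right) 174 + \frac{1242}{121} = \left(-8 - 784\right) 174 + \frac{1242}{121} = \left(-792\right) 174 + \frac{1242}{121} = -137808 + \frac{1242}{121} = - \frac{16673526}{121}$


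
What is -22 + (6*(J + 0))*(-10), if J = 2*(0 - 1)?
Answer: 98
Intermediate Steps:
J = -2 (J = 2*(-1) = -2)
-22 + (6*(J + 0))*(-10) = -22 + (6*(-2 + 0))*(-10) = -22 + (6*(-2))*(-10) = -22 - 12*(-10) = -22 + 120 = 98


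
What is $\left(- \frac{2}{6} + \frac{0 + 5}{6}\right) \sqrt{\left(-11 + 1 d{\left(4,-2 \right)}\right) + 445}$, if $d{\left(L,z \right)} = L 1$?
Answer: $\frac{\sqrt{438}}{2} \approx 10.464$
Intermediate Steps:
$d{\left(L,z \right)} = L$
$\left(- \frac{2}{6} + \frac{0 + 5}{6}\right) \sqrt{\left(-11 + 1 d{\left(4,-2 \right)}\right) + 445} = \left(- \frac{2}{6} + \frac{0 + 5}{6}\right) \sqrt{\left(-11 + 1 \cdot 4\right) + 445} = \left(\left(-2\right) \frac{1}{6} + 5 \cdot \frac{1}{6}\right) \sqrt{\left(-11 + 4\right) + 445} = \left(- \frac{1}{3} + \frac{5}{6}\right) \sqrt{-7 + 445} = \frac{\sqrt{438}}{2}$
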